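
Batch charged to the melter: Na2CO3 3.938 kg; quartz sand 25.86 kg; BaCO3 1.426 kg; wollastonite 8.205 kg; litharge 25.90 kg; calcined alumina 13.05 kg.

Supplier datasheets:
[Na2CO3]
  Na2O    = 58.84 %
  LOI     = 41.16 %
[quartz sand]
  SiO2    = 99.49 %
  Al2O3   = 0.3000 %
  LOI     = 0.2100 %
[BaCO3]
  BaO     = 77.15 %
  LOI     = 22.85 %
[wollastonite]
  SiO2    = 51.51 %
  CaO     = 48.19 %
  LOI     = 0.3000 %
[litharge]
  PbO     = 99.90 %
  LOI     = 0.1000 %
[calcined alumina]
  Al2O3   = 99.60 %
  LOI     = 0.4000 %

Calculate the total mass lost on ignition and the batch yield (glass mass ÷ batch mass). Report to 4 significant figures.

LOI loss = 2.104 kg; glass = 76.28 kg; yield = 97.32%

Intermediates are printed rounded off to 4 significant digits at each printed step. Each numeric step carries full float precision through the solve. Each reported number is rounded exactly once; the derived quantities (the totals, net glass mass, six oxide percentages, ignition loss, the yield) are computed starting from the weights for 76.28 kg of glass in full float precision, as set out in the problem or answer text.
Loss on ignition, line by line:
  Na2CO3: 3.938 × 0.4116 = 1.621 kg
  quartz sand: 25.86 × 0.002100 = 0.05431 kg
  BaCO3: 1.426 × 0.2285 = 0.3258 kg
  wollastonite: 8.205 × 0.003000 = 0.02462 kg
  litharge: 25.90 × 0.001000 = 0.02590 kg
  calcined alumina: 13.05 × 0.004000 = 0.05220 kg
Total LOI = 2.104 kg
Glass = batch − LOI = 78.38 − 2.104 = 76.28 kg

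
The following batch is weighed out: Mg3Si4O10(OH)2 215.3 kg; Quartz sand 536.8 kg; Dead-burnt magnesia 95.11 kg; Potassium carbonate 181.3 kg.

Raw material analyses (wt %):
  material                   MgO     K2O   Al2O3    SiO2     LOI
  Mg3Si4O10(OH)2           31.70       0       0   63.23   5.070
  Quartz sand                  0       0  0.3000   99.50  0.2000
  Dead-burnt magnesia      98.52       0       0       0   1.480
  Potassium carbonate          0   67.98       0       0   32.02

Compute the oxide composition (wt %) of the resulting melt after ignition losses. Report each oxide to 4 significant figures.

Values along the way are displayed, rounded to four significant figures, across the worked steps — each numeric step runs at full float precision in all steps; each reported result carries a single rounding. Derived quantities are re-derived from the weighed amounts per 957.1 kg of glass in exact precision (the yield, glass mass, totals, LOI, the four compositions), exactly as printed in problem or answer.
Per-oxide mass from batch:
  MgO: 215.3·0.3170 + 95.11·0.9852 = 162.0 kg
  K2O: 181.3·0.6798 = 123.2 kg
  Al2O3: 536.8·0.003000 = 1.610 kg
  SiO2: 215.3·0.6323 + 536.8·0.9950 = 670.3 kg
LOI: 215.3·0.05070 + 536.8·0.002000 + 95.11·0.01480 + 181.3·0.3202 = 71.45 kg
batch − LOI leaves glass = 1029 − 71.45 = 957.1 kg (consistent with Σ oxide mass)
each oxide over glass, ×100, is wt %

Glass mass = 957.1 kg (batch 1029 − LOI 71.45).
Composition: MgO 16.92%, K2O 12.88%, Al2O3 0.1683%, SiO2 70.03%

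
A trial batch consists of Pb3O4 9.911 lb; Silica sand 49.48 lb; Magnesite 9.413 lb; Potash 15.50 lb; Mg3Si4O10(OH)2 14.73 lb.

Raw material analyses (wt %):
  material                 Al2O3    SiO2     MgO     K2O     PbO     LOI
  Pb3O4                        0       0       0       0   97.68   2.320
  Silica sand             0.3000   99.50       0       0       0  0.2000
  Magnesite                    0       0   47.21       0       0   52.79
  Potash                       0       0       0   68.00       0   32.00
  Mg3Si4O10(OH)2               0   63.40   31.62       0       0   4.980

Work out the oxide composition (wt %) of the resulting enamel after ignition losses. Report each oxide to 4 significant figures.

Glass mass = 88.04 lb (batch 99.03 − LOI 10.99).
Composition: Al2O3 0.1686%, SiO2 66.53%, MgO 10.34%, K2O 11.97%, PbO 11.00%

Mid-chain values are rounded to 4 significant figures when displayed. Every computation carries exact precision at all times — each reported result takes exactly one rounding; all derived quantities are re-derived at exact precision (yield, glass mass, LOI, the five compositions, totals) from the batch weights on 88.04 lb of glass, as quoted within problem or answer.
Delivered oxide masses:
  Al2O3: 49.48·0.003000 = 0.1484 lb
  SiO2: 49.48·0.9950 + 14.73·0.6340 = 58.57 lb
  MgO: 9.413·0.4721 + 14.73·0.3162 = 9.102 lb
  K2O: 15.50·0.6800 = 10.54 lb
  PbO: 9.911·0.9768 = 9.681 lb
LOI: 9.911·0.02320 + 49.48·0.002000 + 9.413·0.5279 + 15.50·0.3200 + 14.73·0.04980 = 10.99 lb
Glass mass = batch − LOI = 99.03 − 10.99 = 88.04 lb (equal to the oxide-mass sum)
percent by weight: oxide/glass ×100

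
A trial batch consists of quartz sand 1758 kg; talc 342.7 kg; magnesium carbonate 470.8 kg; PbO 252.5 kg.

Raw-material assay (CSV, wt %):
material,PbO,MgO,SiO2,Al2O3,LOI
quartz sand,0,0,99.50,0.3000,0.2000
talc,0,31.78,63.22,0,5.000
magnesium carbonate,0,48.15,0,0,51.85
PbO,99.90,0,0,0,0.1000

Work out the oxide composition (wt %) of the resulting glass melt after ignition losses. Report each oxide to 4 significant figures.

Glass mass = 2559 kg (batch 2824 − LOI 265.0).
Composition: PbO 9.857%, MgO 13.11%, SiO2 76.82%, Al2O3 0.2061%

Rounding to 4 significant digits governs each in-between result as displayed; every computation carries full precision from first step to last — every reported number is rounded a single time. Derived quantities are rebuilt from the batch weights on 2559 kg of glass at full float precision (totals, ignition loss, four oxide percentages, yield, glass mass) as set out in the problem or answer text.
Oxide-by-oxide delivered mass:
  PbO: 252.5·0.9990 = 252.2 kg
  MgO: 342.7·0.3178 + 470.8·0.4815 = 335.6 kg
  SiO2: 1758·0.9950 + 342.7·0.6322 = 1966 kg
  Al2O3: 1758·0.003000 = 5.274 kg
LOI: 1758·0.002000 + 342.7·0.05000 + 470.8·0.5185 + 252.5·0.001000 = 265.0 kg
batch − LOI leaves glass = 2824 − 265.0 = 2559 kg (the oxide masses sum to this)
each oxide over glass, ×100, is wt %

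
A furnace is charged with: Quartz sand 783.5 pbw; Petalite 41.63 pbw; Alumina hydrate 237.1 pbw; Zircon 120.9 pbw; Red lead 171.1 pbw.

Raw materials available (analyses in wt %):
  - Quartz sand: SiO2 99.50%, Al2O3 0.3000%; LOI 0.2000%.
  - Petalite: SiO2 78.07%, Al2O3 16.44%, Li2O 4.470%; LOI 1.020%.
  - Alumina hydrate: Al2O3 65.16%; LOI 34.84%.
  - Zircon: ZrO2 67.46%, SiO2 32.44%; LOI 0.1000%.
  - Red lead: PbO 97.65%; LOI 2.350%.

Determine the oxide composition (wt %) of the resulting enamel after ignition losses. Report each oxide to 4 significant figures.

Glass mass = 1265 pbw (batch 1354 − LOI 88.74).
Composition: ZrO2 6.445%, SiO2 67.27%, Al2O3 12.93%, PbO 13.20%, Li2O 0.1470%

The intermediate values are printed rounded off to 4 significant digits in the working; every computation maintains full float precision from first step to last. Each reported result is rounded once only — all derived quantities, including five oxide percentages, yield, ignition loss, the totals, glass mass, are carried starting from the weights per 1265 pbw of glass at full float precision, as given in the problem or the answer.
What the batch supplies per oxide:
  ZrO2: 120.9·0.6746 = 81.56 pbw
  SiO2: 783.5·0.9950 + 41.63·0.7807 + 120.9·0.3244 = 851.3 pbw
  Al2O3: 783.5·0.003000 + 41.63·0.1644 + 237.1·0.6516 = 163.7 pbw
  PbO: 171.1·0.9765 = 167.1 pbw
  Li2O: 41.63·0.04470 = 1.861 pbw
LOI: 783.5·0.002000 + 41.63·0.01020 + 237.1·0.3484 + 120.9·0.001000 + 171.1·0.02350 = 88.74 pbw
batch − LOI leaves glass = 1354 − 88.74 = 1265 pbw (= the summed oxide contributions)
oxide / glass × 100 gives the wt %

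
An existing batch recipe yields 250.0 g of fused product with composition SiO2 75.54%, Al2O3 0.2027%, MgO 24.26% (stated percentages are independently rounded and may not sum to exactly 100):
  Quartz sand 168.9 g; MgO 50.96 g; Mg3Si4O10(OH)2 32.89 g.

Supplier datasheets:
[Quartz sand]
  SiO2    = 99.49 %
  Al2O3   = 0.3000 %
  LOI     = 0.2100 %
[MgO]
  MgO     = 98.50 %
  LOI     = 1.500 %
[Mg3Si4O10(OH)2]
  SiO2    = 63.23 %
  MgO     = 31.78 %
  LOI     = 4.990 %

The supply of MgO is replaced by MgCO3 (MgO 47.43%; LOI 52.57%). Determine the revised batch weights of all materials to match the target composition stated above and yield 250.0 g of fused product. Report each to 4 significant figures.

Revised batch per 250.0 g fused product:
  Quartz sand: 168.9 g
  MgCO3: 105.8 g
  Mg3Si4O10(OH)2: 32.89 g
Total batch = 307.6 g; LOI loss = 57.61 g

Mid-chain values appear, rounded to 4 significant figures, when written out; the whole derivation keeps full precision at all times; each reported result is rounded a single time; the derived quantities (the yield, ignition loss, the three compositions, totals, glass mass) are carried from the weighed amounts on 250.0 g of glass in full float precision, exactly as shown in the question or the answer.
Oxide-by-oxide targets in 250.0 g fused product:
  SiO2: 75.54% × 250.0 = 188.8 g
  Al2O3: 0.2027% × 250.0 = 0.5067 g
  MgO: 24.26% × 250.0 = 60.65 g
Balance tally, oxide-wise, with the batch weights as given, on the stated basis (delivered sums recover each target up to rounding of the answer):
  SiO2: 168.9·0.9949 + 32.89·0.6323 = 188.8 g (target 188.8 g)
  Al2O3: 168.9·0.003000 = 0.5067 g (target 0.5067 g)
  MgO: 105.8·0.4743 + 32.89·0.3178 = 60.63 g (target 60.65 g)
Auditing the glass mass value: net batch after ignition = 250.0 g (the targets, summed, come to 250.0 g; stated basis 250.0 g — gaps are rounding artifacts).
Summing the batch: Σ batch = 307.6 g; ignition loss, Σ(batch × LOI) = 57.61 g; glass ÷ batch gives a yield of 81.27%.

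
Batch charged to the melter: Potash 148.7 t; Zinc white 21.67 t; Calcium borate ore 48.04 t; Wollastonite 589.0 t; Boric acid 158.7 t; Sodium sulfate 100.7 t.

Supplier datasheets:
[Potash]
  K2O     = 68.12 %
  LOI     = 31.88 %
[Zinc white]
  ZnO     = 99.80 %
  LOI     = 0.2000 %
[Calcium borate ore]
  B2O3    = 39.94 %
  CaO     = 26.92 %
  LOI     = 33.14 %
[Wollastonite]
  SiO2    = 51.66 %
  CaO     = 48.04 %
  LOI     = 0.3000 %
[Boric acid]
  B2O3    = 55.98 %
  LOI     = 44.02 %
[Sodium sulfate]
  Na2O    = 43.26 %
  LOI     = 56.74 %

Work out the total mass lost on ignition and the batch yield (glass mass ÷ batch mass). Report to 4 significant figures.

LOI loss = 192.1 t; glass = 874.7 t; yield = 81.99%

In-progress results are shown rounded off to 4 significant figures in the printout. The whole derivation carries full precision through every step — each reported value takes exactly one rounding; derived quantities (ignition loss, the six compositions, yield, net glass mass, the totals) are carried from the weighed amounts for 874.7 t of glass at full precision as quoted within either problem or answer.
LOI of each material in turn:
  Potash: 148.7 × 0.3188 = 47.41 t
  Zinc white: 21.67 × 0.002000 = 0.04334 t
  Calcium borate ore: 48.04 × 0.3314 = 15.92 t
  Wollastonite: 589.0 × 0.003000 = 1.767 t
  Boric acid: 158.7 × 0.4402 = 69.86 t
  Sodium sulfate: 100.7 × 0.5674 = 57.14 t
Total LOI = 192.1 t
Glass = batch − LOI = 1067 − 192.1 = 874.7 t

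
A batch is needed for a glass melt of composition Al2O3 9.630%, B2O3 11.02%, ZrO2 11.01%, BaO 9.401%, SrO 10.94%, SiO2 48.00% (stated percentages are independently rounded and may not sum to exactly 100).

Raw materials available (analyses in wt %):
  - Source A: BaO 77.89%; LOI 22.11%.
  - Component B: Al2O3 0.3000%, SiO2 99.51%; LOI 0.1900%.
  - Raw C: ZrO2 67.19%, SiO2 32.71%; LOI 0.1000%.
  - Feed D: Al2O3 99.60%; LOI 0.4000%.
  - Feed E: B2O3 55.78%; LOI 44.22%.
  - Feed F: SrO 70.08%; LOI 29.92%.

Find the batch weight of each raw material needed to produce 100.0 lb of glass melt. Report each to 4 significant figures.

Every computation holds full precision from first step to last. Values along the way are printed rounded to four significant figures; a single rounding completes each reported value — all derived quantities, which include the yield, the totals, LOI, net glass mass, six oxide percentages, are carried at exact precision, as quoted within problem or answer, starting from the weights per 100.0 lb of glass.
Target oxide masses per 100.0 lb glass melt:
  Al2O3: 9.630% × 100.0 = 9.630 lb
  B2O3: 11.02% × 100.0 = 11.02 lb
  ZrO2: 11.01% × 100.0 = 11.01 lb
  BaO: 9.401% × 100.0 = 9.401 lb
  SrO: 10.94% × 100.0 = 10.94 lb
  SiO2: 48.00% × 100.0 = 48.00 lb
Mass-balance tally per oxide per the reported batch figures, versus the basis set out (delivered sums recover each target up to rounding of the answer):
  Al2O3: 42.85·0.003000 + 9.540·0.9960 = 9.630 lb (target 9.630 lb)
  B2O3: 19.76·0.5578 = 11.02 lb (target 11.02 lb)
  ZrO2: 16.39·0.6719 = 11.01 lb (target 11.01 lb)
  BaO: 12.07·0.7789 = 9.401 lb (target 9.401 lb)
  SrO: 15.61·0.7008 = 10.94 lb (target 10.94 lb)
  SiO2: 42.85·0.9951 + 16.39·0.3271 = 48.00 lb (target 48.00 lb)
Glass mass check: net batch after ignition = 100.0 lb (oxide target masses add up to 100.0 lb; the stated basis being 100.0 lb — deltas are rounding alone).
Summing the batch: Σ batch = 116.2 lb; the LOI term Σ batch·LOI equals 16.21 lb; as yield: glass ÷ batch → 86.05%.

Batch per 100.0 lb glass melt:
  Source A: 12.07 lb
  Component B: 42.85 lb
  Raw C: 16.39 lb
  Feed D: 9.540 lb
  Feed E: 19.76 lb
  Feed F: 15.61 lb
Total batch = 116.2 lb; LOI loss = 16.21 lb; yield = 86.05%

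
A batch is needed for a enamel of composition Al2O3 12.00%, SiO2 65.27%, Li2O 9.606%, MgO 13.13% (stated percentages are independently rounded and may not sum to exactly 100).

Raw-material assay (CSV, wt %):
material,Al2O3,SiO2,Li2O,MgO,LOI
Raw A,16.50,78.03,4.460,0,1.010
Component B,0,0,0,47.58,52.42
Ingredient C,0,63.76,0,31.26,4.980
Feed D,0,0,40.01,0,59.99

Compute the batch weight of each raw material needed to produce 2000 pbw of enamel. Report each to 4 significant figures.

Values along the way appear (rounded to 4 significant figures) alongside each step. Each numeric step carries full float precision from start to finish — every reported number sees exactly one rounding — all derived quantities are computed in exact precision (the four compositions, the yield, LOI, totals, glass mass) from the batch weights on 2000 pbw of glass, as written in the problem or answer text.
Oxide mass targets, per 2000 pbw enamel:
  Al2O3: 12.00% × 2000 = 240.0 pbw
  SiO2: 65.27% × 2000 = 1305 pbw
  Li2O: 9.606% × 2000 = 192.1 pbw
  MgO: 13.13% × 2000 = 262.6 pbw
Checking each oxide sum using the reported weights, on the stated basis (summed amounts equal target values net of answer rounding effects):
  Al2O3: 1455·0.1650 = 240.1 pbw (target 240.0 pbw)
  SiO2: 1455·0.7803 + 267.3·0.6376 = 1306 pbw (target 1305 pbw)
  Li2O: 1455·0.04460 + 318.0·0.4001 = 192.1 pbw (target 192.1 pbw)
  MgO: 376.3·0.4758 + 267.3·0.3126 = 262.6 pbw (target 262.6 pbw)
Glass-mass closure: batch total minus LOI = 2001 pbw (per-oxide target masses sum to 2000 pbw; stated basis 2000 pbw — differing by rounding only).
Summing the batch: Σ batch = 2417 pbw; LOI removed, Σ of batch·LOI: 416.0 pbw; yield, glass over the total, = 82.78%.

Batch per 2000 pbw enamel:
  Raw A: 1455 pbw
  Component B: 376.3 pbw
  Ingredient C: 267.3 pbw
  Feed D: 318.0 pbw
Total batch = 2417 pbw; LOI loss = 416.0 pbw; yield = 82.78%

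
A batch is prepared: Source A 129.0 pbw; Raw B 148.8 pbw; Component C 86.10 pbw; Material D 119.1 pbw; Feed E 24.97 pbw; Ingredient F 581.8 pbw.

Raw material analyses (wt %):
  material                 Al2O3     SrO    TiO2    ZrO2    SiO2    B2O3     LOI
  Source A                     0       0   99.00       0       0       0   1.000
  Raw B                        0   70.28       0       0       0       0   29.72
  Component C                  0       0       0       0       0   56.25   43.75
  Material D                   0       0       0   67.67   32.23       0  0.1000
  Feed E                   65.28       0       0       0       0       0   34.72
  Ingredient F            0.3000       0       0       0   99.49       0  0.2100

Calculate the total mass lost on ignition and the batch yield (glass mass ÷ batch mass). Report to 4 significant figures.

All arithmetic maintains full float precision in every operation. Working values are displayed (rounded to four significant figures) alongside each step; each reported figure undergoes a single rounding; the derived quantities, including net glass mass, LOI, six oxide percentages, the yield, the totals, are rebuilt starting from the weights on 996.6 pbw of glass in full precision, as given in question or answer.
Loss on ignition, line by line:
  Source A: 129.0 × 0.01000 = 1.290 pbw
  Raw B: 148.8 × 0.2972 = 44.22 pbw
  Component C: 86.10 × 0.4375 = 37.67 pbw
  Material D: 119.1 × 0.001000 = 0.1191 pbw
  Feed E: 24.97 × 0.3472 = 8.670 pbw
  Ingredient F: 581.8 × 0.002100 = 1.222 pbw
Total LOI = 93.19 pbw
Glass = batch − LOI = 1090 − 93.19 = 996.6 pbw

LOI loss = 93.19 pbw; glass = 996.6 pbw; yield = 91.45%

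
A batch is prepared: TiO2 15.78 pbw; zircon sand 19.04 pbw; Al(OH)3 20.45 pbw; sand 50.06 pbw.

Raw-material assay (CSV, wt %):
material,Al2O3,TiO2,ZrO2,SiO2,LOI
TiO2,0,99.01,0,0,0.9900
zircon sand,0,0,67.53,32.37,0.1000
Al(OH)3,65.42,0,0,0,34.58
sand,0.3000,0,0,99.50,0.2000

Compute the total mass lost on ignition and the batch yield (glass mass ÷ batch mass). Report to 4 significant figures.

LOI loss = 7.347 pbw; glass = 97.98 pbw; yield = 93.02%

Full float precision is held from first step to last — intermediates are displayed rounded to 4 significant digits between the steps. Exactly one rounding is applied to each reported figure; derived quantities (four oxide percentages, totals, LOI, yield, glass mass) are re-derived at full float precision starting from the weights per 97.98 pbw of glass, as they appear in the question or the answer.
Ignition loss by material:
  TiO2: 15.78 × 0.009900 = 0.1562 pbw
  zircon sand: 19.04 × 0.001000 = 0.01904 pbw
  Al(OH)3: 20.45 × 0.3458 = 7.072 pbw
  sand: 50.06 × 0.002000 = 0.1001 pbw
Total LOI = 7.347 pbw
Glass = batch − LOI = 105.3 − 7.347 = 97.98 pbw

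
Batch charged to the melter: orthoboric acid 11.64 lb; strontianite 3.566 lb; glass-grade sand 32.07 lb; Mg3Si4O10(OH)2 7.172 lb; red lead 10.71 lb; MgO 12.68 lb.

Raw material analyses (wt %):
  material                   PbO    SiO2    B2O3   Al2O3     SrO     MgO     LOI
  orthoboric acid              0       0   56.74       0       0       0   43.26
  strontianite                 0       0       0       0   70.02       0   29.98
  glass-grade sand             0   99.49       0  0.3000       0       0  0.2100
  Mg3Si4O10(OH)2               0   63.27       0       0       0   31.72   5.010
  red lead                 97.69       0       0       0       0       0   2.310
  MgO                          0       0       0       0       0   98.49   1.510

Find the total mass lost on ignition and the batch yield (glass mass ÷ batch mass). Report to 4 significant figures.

LOI loss = 6.970 lb; glass = 70.87 lb; yield = 91.05%

Values along the way are shown with 4-significant-digit rounding in the working; all arithmetic keeps full precision through the solve — each reported result undergoes a single rounding. All derived quantities, including the yield, glass mass, LOI, six oxide percentages, the totals, are recomputed using the weight values per 70.87 lb of glass in full precision precisely as stated by problem or answer.
Ignition loss by material:
  orthoboric acid: 11.64 × 0.4326 = 5.035 lb
  strontianite: 3.566 × 0.2998 = 1.069 lb
  glass-grade sand: 32.07 × 0.002100 = 0.06735 lb
  Mg3Si4O10(OH)2: 7.172 × 0.05010 = 0.3593 lb
  red lead: 10.71 × 0.02310 = 0.2474 lb
  MgO: 12.68 × 0.01510 = 0.1915 lb
Total LOI = 6.970 lb
Glass = batch − LOI = 77.84 − 6.970 = 70.87 lb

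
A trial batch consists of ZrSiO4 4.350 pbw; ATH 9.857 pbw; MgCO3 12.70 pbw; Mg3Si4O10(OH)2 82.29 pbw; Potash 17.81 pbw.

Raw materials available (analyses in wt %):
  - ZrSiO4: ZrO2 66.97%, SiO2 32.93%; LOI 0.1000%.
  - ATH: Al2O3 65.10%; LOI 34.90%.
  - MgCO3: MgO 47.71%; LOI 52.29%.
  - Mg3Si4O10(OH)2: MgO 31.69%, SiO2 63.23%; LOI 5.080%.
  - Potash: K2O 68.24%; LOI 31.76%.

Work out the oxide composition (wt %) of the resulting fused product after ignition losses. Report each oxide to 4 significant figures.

Mid-chain values are printed, rounded to 4 significant digits, between the steps. Each numeric step keeps exact precision from first step to last; exactly one rounding is applied to every reported number — all derived quantities, which include net glass mass, five oxide percentages, LOI, the yield, the totals, are computed at full precision, exactly as printed in question or answer, using the weight values per 107.1 pbw of glass.
Oxide masses out of the charge:
  MgO: 12.70·0.4771 + 82.29·0.3169 = 32.14 pbw
  ZrO2: 4.350·0.6697 = 2.913 pbw
  Al2O3: 9.857·0.6510 = 6.417 pbw
  K2O: 17.81·0.6824 = 12.15 pbw
  SiO2: 4.350·0.3293 + 82.29·0.6323 = 53.46 pbw
LOI: 4.350·0.001000 + 9.857·0.3490 + 12.70·0.5229 + 82.29·0.05080 + 17.81·0.3176 = 19.92 pbw
Resulting glass, batch − LOI: 127.0 − 19.92 = 107.1 pbw (equal to the oxide-mass sum)
each wt % is 100 × oxide ÷ glass

Glass mass = 107.1 pbw (batch 127.0 − LOI 19.92).
Composition: MgO 30.01%, ZrO2 2.720%, Al2O3 5.992%, K2O 11.35%, SiO2 49.93%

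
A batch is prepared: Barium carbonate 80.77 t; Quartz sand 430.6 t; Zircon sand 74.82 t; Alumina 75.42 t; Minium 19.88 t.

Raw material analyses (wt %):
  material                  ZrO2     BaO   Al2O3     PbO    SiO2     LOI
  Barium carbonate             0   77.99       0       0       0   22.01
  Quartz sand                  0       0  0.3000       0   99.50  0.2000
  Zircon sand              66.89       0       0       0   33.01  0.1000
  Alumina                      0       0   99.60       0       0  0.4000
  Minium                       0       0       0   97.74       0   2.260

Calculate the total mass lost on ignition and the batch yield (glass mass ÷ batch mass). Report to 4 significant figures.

LOI loss = 19.46 t; glass = 662.0 t; yield = 97.14%

Mid-chain values are printed, rounded to four significant digits, at each printed step; all internal work keeps full precision throughout. A single rounding completes every reported number; the derived quantities, which include the totals, glass mass, the five compositions, ignition loss, the yield, are re-derived at full float precision, as they appear in the question or the answer, starting from the weights per 662.0 t of glass.
LOI of each material in turn:
  Barium carbonate: 80.77 × 0.2201 = 17.78 t
  Quartz sand: 430.6 × 0.002000 = 0.8612 t
  Zircon sand: 74.82 × 0.001000 = 0.07482 t
  Alumina: 75.42 × 0.004000 = 0.3017 t
  Minium: 19.88 × 0.02260 = 0.4493 t
Total LOI = 19.46 t
Glass = batch − LOI = 681.5 − 19.46 = 662.0 t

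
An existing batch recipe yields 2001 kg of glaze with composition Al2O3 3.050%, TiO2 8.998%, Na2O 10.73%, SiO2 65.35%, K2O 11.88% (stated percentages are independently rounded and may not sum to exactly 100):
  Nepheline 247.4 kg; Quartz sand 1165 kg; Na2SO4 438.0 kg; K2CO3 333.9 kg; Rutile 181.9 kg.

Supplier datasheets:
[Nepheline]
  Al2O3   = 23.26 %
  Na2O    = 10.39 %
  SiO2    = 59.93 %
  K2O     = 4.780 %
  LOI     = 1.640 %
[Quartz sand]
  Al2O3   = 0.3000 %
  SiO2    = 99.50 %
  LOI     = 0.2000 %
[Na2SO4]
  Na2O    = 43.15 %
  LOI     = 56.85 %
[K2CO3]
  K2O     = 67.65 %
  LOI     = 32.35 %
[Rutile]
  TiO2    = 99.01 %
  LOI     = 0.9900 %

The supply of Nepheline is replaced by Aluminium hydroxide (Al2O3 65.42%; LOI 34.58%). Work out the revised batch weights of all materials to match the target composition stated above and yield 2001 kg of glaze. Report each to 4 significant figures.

Revised batch per 2001 kg glaze:
  Aluminium hydroxide: 87.26 kg
  Quartz sand: 1314 kg
  Na2SO4: 497.6 kg
  K2CO3: 351.4 kg
  Rutile: 181.9 kg
Total batch = 2432 kg; LOI loss = 431.2 kg

Every computation keeps full precision from first step to last — mid-chain values are displayed, rounded to four significant digits, when written out. Exactly one rounding lands on every reported number — the derived quantities, including net glass mass, LOI, yield, five oxide percentages, the totals, are re-derived from the batch weights on 2001 kg of glass at exact precision as given in the question or the answer.
The oxide mass targets at 2001 kg glaze:
  Al2O3: 3.050% × 2001 = 61.03 kg
  TiO2: 8.998% × 2001 = 180.0 kg
  Na2O: 10.73% × 2001 = 214.7 kg
  SiO2: 65.35% × 2001 = 1308 kg
  K2O: 11.88% × 2001 = 237.7 kg
A balance pass over the oxides, applying the batch weights above, at the basis given (sum by sum, the targets are met inside rounding margins):
  Al2O3: 87.26·0.6542 + 1314·0.003000 = 61.03 kg (target 61.03 kg)
  TiO2: 181.9·0.9901 = 180.1 kg (target 180.0 kg)
  Na2O: 497.6·0.4315 = 214.7 kg (target 214.7 kg)
  SiO2: 1314·0.9950 = 1307 kg (target 1308 kg)
  K2O: 351.4·0.6765 = 237.7 kg (target 237.7 kg)
Auditing the glass mass value: Σ batch − LOI loss = 2001 kg (summing oxide targets gives 2001 kg; the stated basis being 2001 kg — gaps are rounding artifacts).
Batch total: Σ batch = 2432 kg; ignition loss, Σ(batch × LOI) = 431.2 kg; as yield: glass ÷ batch → 82.27%.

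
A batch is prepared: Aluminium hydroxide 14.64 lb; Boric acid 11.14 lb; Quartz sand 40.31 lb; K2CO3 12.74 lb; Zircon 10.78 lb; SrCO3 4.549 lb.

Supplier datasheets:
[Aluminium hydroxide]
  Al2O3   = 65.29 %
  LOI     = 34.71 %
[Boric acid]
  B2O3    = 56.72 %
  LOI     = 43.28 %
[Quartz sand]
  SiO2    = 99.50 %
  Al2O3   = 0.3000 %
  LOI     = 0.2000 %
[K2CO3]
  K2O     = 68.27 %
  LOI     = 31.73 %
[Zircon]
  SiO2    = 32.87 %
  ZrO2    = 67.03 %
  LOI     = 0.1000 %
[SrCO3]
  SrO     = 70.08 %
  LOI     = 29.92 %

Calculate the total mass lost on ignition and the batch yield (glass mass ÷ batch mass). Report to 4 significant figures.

Intermediates are rounded to four significant digits when quoted. All internal work maintains full precision throughout — a single rounding produces each reported number. All derived quantities, including net glass mass, six oxide percentages, the totals, ignition loss, yield, are carried from the batch weights for 78.76 lb of glass at exact precision as quoted within the problem or answer text.
Per-material ignition loss:
  Aluminium hydroxide: 14.64 × 0.3471 = 5.082 lb
  Boric acid: 11.14 × 0.4328 = 4.821 lb
  Quartz sand: 40.31 × 0.002000 = 0.08062 lb
  K2CO3: 12.74 × 0.3173 = 4.042 lb
  Zircon: 10.78 × 0.001000 = 0.01078 lb
  SrCO3: 4.549 × 0.2992 = 1.361 lb
Total LOI = 15.40 lb
Glass = batch − LOI = 94.16 − 15.40 = 78.76 lb

LOI loss = 15.40 lb; glass = 78.76 lb; yield = 83.65%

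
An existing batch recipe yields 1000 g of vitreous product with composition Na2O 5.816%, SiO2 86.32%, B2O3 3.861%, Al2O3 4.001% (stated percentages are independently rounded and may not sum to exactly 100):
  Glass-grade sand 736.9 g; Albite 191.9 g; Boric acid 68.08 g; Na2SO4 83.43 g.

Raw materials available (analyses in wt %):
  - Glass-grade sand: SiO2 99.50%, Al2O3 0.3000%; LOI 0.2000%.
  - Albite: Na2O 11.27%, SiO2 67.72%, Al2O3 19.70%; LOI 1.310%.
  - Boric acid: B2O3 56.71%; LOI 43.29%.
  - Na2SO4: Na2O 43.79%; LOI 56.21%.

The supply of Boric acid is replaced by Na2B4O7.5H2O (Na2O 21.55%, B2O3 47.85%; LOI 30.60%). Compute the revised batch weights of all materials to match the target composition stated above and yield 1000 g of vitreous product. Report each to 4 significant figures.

In-progress results are displayed rounded to four significant digits in the working. All arithmetic holds full precision end to end — exactly one rounding is applied to every reported value — derived quantities (glass mass, yield, LOI, four oxide percentages, totals) are rebuilt in exact precision starting from the weights for 1000 g of glass, as given in either problem or answer.
Oxide mass targets, per 1000 g vitreous product:
  Na2O: 5.816% × 1000 = 58.16 g
  SiO2: 86.32% × 1000 = 863.2 g
  B2O3: 3.861% × 1000 = 38.61 g
  Al2O3: 4.001% × 1000 = 40.01 g
A balance pass over the oxides, using the reported weights, relative to the basis at hand (each sum matches its target mass modulo rounding of the values):
  Na2O: 191.9·0.1127 + 80.69·0.2155 + 43.73·0.4379 = 58.17 g (target 58.16 g)
  SiO2: 736.9·0.9950 + 191.9·0.6772 = 863.2 g (target 863.2 g)
  B2O3: 80.69·0.4785 = 38.61 g (target 38.61 g)
  Al2O3: 736.9·0.003000 + 191.9·0.1970 = 40.02 g (target 40.01 g)
Glass-mass sanity pass: Σ batch − LOI loss = 1000 g (summing oxide targets gives 1000 g; stated basis 1000 g — a pure rounding effect).
Batch grand total — Σ batch = 1053 g; the LOI term Σ batch·LOI equals 53.26 g; yield, glass over the total, = 94.94%.

Revised batch per 1000 g vitreous product:
  Glass-grade sand: 736.9 g
  Albite: 191.9 g
  Na2B4O7.5H2O: 80.69 g
  Na2SO4: 43.73 g
Total batch = 1053 g; LOI loss = 53.26 g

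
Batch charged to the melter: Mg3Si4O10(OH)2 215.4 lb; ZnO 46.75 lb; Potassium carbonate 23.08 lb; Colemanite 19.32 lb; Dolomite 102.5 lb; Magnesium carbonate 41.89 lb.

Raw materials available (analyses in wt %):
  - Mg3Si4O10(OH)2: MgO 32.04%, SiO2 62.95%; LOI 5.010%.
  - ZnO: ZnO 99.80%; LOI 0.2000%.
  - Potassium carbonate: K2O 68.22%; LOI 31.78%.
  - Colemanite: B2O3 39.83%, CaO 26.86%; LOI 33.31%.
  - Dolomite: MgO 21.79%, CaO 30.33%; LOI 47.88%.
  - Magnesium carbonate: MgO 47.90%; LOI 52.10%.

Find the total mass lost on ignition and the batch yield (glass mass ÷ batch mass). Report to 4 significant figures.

In-progress results are printed, with 4-significant-digit rounding, in the printout — every computation carries full precision through every step. Each reported value undergoes a single rounding. All derived quantities (glass mass, LOI, yield, six oxide percentages, the totals) are rebuilt in exact precision starting from the weights per 353.4 lb of glass as set out in the problem or answer text.
Per-material ignition loss:
  Mg3Si4O10(OH)2: 215.4 × 0.05010 = 10.79 lb
  ZnO: 46.75 × 0.002000 = 0.09350 lb
  Potassium carbonate: 23.08 × 0.3178 = 7.335 lb
  Colemanite: 19.32 × 0.3331 = 6.435 lb
  Dolomite: 102.5 × 0.4788 = 49.08 lb
  Magnesium carbonate: 41.89 × 0.5210 = 21.82 lb
Total LOI = 95.56 lb
Glass = batch − LOI = 448.9 − 95.56 = 353.4 lb

LOI loss = 95.56 lb; glass = 353.4 lb; yield = 78.71%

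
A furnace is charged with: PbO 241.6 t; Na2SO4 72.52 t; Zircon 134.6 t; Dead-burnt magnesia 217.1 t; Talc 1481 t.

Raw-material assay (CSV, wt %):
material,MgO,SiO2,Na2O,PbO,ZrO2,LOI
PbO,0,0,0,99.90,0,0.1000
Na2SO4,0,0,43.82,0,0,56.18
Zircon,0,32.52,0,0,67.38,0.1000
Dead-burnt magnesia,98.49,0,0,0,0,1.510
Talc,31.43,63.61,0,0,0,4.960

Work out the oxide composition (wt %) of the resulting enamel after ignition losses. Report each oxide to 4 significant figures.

Mid-chain values are shown rounded to 4 significant digits between the steps — each numeric step keeps full float precision in every operation. Every reported value is rounded exactly once. The derived quantities, including five oxide percentages, the yield, the totals, glass mass, ignition loss, are computed starting from the weights for 2029 t of glass in full float precision exactly as shown in question or answer.
Oxide masses out of the charge:
  MgO: 217.1·0.9849 + 1481·0.3143 = 679.3 t
  SiO2: 134.6·0.3252 + 1481·0.6361 = 985.8 t
  Na2O: 72.52·0.4382 = 31.78 t
  PbO: 241.6·0.9990 = 241.4 t
  ZrO2: 134.6·0.6738 = 90.69 t
LOI: 241.6·0.001000 + 72.52·0.5618 + 134.6·0.001000 + 217.1·0.01510 + 1481·0.04960 = 117.9 t
The glass mass, total less LOI, = 2147 − 117.9 = 2029 t (= Σ oxide masses)
wt % = oxide mass / glass mass × 100

Glass mass = 2029 t (batch 2147 − LOI 117.9).
Composition: MgO 33.48%, SiO2 48.59%, Na2O 1.566%, PbO 11.90%, ZrO2 4.470%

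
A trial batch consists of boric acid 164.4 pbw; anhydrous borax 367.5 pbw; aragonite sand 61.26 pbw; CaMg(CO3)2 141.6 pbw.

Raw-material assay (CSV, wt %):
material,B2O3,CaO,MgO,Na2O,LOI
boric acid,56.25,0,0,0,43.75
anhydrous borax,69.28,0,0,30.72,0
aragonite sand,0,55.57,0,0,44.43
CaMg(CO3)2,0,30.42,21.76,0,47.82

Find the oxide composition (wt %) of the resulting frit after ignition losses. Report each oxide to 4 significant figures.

The intermediate values are displayed (rounded to 4 significant figures) as written; all internal work runs at exact precision in all steps — every reported number is rounded once only. All derived quantities, including totals, net glass mass, four oxide percentages, LOI, the yield, are recomputed from the weighed amounts on 567.9 pbw of glass in full float precision exactly as shown in problem or answer.
Oxide masses out of the charge:
  B2O3: 164.4·0.5625 + 367.5·0.6928 = 347.1 pbw
  CaO: 61.26·0.5557 + 141.6·0.3042 = 77.12 pbw
  MgO: 141.6·0.2176 = 30.81 pbw
  Na2O: 367.5·0.3072 = 112.9 pbw
LOI: 164.4·0.4375 + 61.26·0.4443 + 141.6·0.4782 = 166.9 pbw
Net of LOI, the glass mass = 734.8 − 166.9 = 567.9 pbw (= the summed oxide contributions)
each oxide over glass, ×100, is wt %

Glass mass = 567.9 pbw (batch 734.8 − LOI 166.9).
Composition: B2O3 61.12%, CaO 13.58%, MgO 5.426%, Na2O 19.88%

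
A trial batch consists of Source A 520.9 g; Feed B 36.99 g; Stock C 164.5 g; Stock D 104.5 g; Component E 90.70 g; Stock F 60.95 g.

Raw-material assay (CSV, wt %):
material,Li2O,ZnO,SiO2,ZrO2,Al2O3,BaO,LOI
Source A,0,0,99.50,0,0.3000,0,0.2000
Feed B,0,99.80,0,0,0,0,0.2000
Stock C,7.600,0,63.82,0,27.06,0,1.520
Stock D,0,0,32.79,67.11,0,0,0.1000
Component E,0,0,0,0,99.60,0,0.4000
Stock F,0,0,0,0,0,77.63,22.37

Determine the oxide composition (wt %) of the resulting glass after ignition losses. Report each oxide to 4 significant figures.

The intermediate values are displayed (rounded to 4 significant figures) alongside each step — all internal work maintains full float precision throughout. A single rounding produces each reported value. Derived quantities (glass mass, six oxide percentages, LOI, yield, the totals) are rebuilt from the weighed amounts at 960.8 g of glass in exact precision exactly as printed in problem or answer.
Per-oxide mass from batch:
  Li2O: 164.5·0.07600 = 12.50 g
  ZnO: 36.99·0.9980 = 36.92 g
  SiO2: 520.9·0.9950 + 164.5·0.6382 + 104.5·0.3279 = 657.5 g
  ZrO2: 104.5·0.6711 = 70.13 g
  Al2O3: 520.9·0.003000 + 164.5·0.2706 + 90.70·0.9960 = 136.4 g
  BaO: 60.95·0.7763 = 47.32 g
LOI: 520.9·0.002000 + 36.99·0.002000 + 164.5·0.01520 + 104.5·0.001000 + 90.70·0.004000 + 60.95·0.2237 = 17.72 g
Net of LOI, the glass mass = 978.5 − 17.72 = 960.8 g (= the summed oxide contributions)
wt %: oxide over glass, times 100

Glass mass = 960.8 g (batch 978.5 − LOI 17.72).
Composition: Li2O 1.301%, ZnO 3.842%, SiO2 68.44%, ZrO2 7.299%, Al2O3 14.20%, BaO 4.924%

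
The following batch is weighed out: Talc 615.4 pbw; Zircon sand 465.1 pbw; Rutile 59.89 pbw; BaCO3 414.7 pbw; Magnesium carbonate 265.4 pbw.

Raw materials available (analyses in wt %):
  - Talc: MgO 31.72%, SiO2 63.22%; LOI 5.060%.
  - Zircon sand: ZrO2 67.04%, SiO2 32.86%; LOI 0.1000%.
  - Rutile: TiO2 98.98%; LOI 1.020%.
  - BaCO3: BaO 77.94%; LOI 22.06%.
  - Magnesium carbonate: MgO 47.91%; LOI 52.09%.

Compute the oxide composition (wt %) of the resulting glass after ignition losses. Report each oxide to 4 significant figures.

Glass mass = 1559 pbw (batch 1820 − LOI 261.9).
Composition: MgO 20.68%, ZrO2 20.01%, SiO2 34.77%, BaO 20.74%, TiO2 3.803%

All arithmetic holds full float precision from start to finish — mid-chain values appear rounded to four significant digits on the page; every reported result undergoes a single rounding. Derived quantities are carried at full precision (the five compositions, LOI, glass mass, the yield, totals) starting from the weights at 1559 pbw of glass as written in the question or the answer.
What the batch supplies per oxide:
  MgO: 615.4·0.3172 + 265.4·0.4791 = 322.4 pbw
  ZrO2: 465.1·0.6704 = 311.8 pbw
  SiO2: 615.4·0.6322 + 465.1·0.3286 = 541.9 pbw
  BaO: 414.7·0.7794 = 323.2 pbw
  TiO2: 59.89·0.9898 = 59.28 pbw
LOI: 615.4·0.05060 + 465.1·0.001000 + 59.89·0.01020 + 414.7·0.2206 + 265.4·0.5209 = 261.9 pbw
The glass mass, total less LOI, = 1820 − 261.9 = 1559 pbw (= the summed oxide contributions)
each wt % is 100 × oxide ÷ glass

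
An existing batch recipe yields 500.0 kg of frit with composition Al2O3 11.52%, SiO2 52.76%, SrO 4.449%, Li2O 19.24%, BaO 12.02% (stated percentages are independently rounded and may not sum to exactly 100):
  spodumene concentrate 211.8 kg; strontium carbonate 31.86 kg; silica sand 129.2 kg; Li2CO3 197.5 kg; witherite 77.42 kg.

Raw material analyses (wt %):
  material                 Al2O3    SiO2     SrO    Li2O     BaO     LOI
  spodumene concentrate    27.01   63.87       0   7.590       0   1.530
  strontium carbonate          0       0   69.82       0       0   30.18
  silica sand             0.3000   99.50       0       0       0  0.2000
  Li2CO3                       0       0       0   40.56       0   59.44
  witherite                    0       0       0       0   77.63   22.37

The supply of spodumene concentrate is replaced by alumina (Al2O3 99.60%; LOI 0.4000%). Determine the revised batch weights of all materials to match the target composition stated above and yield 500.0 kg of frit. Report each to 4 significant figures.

Revised batch per 500.0 kg frit:
  alumina: 57.03 kg
  strontium carbonate: 31.86 kg
  silica sand: 265.1 kg
  Li2CO3: 237.2 kg
  witherite: 77.42 kg
Total batch = 668.6 kg; LOI loss = 168.7 kg

Full float precision is carried throughout — in-progress results are displayed (rounded to four significant digits) when written out. Each reported result is rounded exactly once. Derived quantities, including yield, the totals, glass mass, five oxide percentages, LOI, are rebuilt from the weighed amounts per 500.0 kg of glass in full float precision as given in either problem or answer.
Oxide mass targets, per 500.0 kg frit:
  Al2O3: 11.52% × 500.0 = 57.60 kg
  SiO2: 52.76% × 500.0 = 263.8 kg
  SrO: 4.449% × 500.0 = 22.24 kg
  Li2O: 19.24% × 500.0 = 96.20 kg
  BaO: 12.02% × 500.0 = 60.10 kg
Sums-versus-targets review using the reported weights, versus the basis set out (every target is met by its sum net of answer rounding effects):
  Al2O3: 57.03·0.9960 + 265.1·0.003000 = 57.60 kg (target 57.60 kg)
  SiO2: 265.1·0.9950 = 263.8 kg (target 263.8 kg)
  SrO: 31.86·0.6982 = 22.24 kg (target 22.24 kg)
  Li2O: 237.2·0.4056 = 96.21 kg (target 96.20 kg)
  BaO: 77.42·0.7763 = 60.10 kg (target 60.10 kg)
Consistency of the glass mass: total batch − LOI = 499.9 kg (summing oxide targets gives 499.9 kg; the stated basis being 500.0 kg — gaps are rounding artifacts).
Whole-batch sum: Σ batch = 668.6 kg; Σ batch·LOI gives LOI loss = 168.7 kg; yield = glass ÷ total batch = 74.77%.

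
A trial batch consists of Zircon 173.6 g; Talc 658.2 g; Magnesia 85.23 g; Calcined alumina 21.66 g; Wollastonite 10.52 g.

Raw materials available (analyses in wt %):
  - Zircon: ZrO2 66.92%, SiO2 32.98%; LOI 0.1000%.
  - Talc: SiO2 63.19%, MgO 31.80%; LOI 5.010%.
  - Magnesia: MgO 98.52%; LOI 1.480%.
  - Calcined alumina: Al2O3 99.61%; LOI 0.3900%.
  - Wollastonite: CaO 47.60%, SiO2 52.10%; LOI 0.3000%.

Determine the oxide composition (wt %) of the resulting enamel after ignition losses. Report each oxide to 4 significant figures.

Glass mass = 914.7 g (batch 949.2 − LOI 34.53).
Composition: ZrO2 12.70%, Al2O3 2.359%, CaO 0.5475%, SiO2 52.33%, MgO 32.06%

Rounding to 4 significant digits governs each intermediate as shown — the working math keeps full precision throughout — every reported figure carries a single rounding; the derived quantities, including yield, net glass mass, LOI, the totals, the five compositions, are computed starting from the weights on 914.7 g of glass at full float precision, exactly as printed in question or answer.
Per-oxide mass from batch:
  ZrO2: 173.6·0.6692 = 116.2 g
  Al2O3: 21.66·0.9961 = 21.58 g
  CaO: 10.52·0.4760 = 5.008 g
  SiO2: 173.6·0.3298 + 658.2·0.6319 + 10.52·0.5210 = 478.7 g
  MgO: 658.2·0.3180 + 85.23·0.9852 = 293.3 g
LOI: 173.6·0.001000 + 658.2·0.05010 + 85.23·0.01480 + 21.66·0.003900 + 10.52·0.003000 = 34.53 g
Glass mass = batch − LOI = 949.2 − 34.53 = 914.7 g (the oxide masses sum to this)
wt % = oxide mass / glass mass × 100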